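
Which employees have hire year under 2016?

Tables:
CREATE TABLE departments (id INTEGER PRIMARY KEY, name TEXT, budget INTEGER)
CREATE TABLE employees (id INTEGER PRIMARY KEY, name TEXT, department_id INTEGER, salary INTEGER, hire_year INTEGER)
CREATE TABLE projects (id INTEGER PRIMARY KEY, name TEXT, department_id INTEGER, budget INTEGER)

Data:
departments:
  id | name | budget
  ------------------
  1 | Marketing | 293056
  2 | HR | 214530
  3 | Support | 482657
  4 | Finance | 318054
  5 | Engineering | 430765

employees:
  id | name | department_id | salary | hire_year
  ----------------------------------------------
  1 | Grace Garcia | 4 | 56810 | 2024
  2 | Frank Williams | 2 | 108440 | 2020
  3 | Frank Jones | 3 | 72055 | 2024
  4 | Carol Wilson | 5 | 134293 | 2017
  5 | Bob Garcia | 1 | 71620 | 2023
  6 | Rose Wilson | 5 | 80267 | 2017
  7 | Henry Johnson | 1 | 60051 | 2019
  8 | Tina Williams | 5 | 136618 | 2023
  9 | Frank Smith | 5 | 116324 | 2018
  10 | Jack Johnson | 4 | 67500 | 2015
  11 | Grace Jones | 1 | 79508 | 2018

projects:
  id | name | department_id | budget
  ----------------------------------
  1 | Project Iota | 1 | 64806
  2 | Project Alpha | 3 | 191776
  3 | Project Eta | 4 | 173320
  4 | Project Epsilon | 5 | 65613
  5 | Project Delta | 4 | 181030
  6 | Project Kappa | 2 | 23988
SELECT name, hire_year FROM employees WHERE hire_year < 2016

Execution result:
name | hire_year
Jack Johnson | 2015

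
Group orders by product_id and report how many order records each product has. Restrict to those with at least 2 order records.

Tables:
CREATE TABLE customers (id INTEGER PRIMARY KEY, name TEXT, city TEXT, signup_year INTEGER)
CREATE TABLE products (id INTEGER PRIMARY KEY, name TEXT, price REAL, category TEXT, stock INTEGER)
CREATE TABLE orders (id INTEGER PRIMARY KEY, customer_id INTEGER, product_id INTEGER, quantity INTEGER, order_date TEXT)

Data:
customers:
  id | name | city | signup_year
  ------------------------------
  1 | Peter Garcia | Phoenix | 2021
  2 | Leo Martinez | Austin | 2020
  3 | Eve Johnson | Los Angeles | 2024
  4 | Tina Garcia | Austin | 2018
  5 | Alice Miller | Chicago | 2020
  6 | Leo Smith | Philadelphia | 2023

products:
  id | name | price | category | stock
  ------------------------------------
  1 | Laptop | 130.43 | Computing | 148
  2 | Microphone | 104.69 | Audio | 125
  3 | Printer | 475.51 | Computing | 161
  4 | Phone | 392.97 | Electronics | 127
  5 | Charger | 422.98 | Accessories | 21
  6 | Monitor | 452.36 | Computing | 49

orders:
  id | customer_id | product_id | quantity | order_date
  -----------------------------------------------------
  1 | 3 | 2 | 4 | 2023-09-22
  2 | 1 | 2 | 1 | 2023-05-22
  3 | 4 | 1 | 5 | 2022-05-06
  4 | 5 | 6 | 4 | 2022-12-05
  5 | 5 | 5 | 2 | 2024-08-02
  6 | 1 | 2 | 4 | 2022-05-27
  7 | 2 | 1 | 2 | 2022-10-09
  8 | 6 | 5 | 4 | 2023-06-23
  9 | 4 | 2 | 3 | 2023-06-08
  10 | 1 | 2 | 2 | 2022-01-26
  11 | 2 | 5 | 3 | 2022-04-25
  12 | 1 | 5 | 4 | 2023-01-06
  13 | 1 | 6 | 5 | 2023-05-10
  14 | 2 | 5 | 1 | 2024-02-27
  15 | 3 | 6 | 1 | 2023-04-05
SELECT product_id, COUNT(*) AS order_count FROM orders GROUP BY product_id HAVING COUNT(*) >= 2

Execution result:
product_id | order_count
1 | 2
2 | 5
5 | 5
6 | 3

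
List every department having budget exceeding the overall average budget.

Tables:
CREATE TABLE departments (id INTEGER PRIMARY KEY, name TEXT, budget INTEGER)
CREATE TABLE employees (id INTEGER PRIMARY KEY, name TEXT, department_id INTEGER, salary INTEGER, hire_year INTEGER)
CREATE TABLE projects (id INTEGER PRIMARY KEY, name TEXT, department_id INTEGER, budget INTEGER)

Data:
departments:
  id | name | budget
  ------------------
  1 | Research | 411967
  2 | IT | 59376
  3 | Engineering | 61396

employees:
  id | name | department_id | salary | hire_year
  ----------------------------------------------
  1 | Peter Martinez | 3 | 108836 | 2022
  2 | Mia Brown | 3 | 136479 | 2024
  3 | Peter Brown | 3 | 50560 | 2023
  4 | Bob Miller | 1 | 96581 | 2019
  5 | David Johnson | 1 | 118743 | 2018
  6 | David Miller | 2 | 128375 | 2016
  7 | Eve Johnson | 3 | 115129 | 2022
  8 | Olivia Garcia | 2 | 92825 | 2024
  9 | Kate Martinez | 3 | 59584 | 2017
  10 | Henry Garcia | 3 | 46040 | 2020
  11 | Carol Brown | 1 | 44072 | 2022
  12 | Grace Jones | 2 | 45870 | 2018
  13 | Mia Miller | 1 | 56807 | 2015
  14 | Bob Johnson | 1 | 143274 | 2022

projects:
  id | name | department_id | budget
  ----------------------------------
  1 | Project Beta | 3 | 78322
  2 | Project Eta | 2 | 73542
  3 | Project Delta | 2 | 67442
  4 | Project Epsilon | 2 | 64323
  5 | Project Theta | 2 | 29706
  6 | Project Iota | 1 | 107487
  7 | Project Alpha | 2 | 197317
SELECT name, budget FROM departments WHERE budget > (SELECT AVG(budget) FROM departments)

Execution result:
name | budget
Research | 411967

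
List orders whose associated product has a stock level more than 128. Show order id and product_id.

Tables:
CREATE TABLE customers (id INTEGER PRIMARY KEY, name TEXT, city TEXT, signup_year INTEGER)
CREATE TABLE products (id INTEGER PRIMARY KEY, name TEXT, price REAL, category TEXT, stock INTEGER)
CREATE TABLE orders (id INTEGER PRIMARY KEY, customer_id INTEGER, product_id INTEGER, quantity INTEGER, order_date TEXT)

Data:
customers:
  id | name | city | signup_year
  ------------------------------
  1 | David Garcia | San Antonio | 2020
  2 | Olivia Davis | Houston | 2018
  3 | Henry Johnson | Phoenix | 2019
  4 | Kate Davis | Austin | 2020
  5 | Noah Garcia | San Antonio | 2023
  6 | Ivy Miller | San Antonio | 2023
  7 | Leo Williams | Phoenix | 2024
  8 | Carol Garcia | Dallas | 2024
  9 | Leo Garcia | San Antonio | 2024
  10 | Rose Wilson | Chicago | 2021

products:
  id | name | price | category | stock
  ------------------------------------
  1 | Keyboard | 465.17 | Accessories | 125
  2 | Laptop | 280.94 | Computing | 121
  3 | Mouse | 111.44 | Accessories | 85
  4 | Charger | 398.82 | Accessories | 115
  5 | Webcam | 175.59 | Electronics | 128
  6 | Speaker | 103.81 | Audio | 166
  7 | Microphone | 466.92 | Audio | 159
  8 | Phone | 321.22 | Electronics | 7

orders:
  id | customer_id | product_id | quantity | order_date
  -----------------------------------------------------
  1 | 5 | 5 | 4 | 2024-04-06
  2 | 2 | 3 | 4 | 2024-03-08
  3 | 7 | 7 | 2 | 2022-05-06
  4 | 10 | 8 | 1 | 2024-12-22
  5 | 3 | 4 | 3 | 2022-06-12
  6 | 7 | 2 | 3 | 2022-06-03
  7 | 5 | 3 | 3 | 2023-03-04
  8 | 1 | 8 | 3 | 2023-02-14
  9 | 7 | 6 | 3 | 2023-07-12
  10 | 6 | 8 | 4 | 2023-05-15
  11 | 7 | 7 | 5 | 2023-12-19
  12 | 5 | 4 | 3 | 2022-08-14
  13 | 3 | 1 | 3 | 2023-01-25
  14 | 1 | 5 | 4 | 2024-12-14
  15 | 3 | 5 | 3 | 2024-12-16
SELECT id, product_id FROM orders WHERE product_id IN (SELECT id FROM products WHERE stock > 128)

Execution result:
id | product_id
3 | 7
9 | 6
11 | 7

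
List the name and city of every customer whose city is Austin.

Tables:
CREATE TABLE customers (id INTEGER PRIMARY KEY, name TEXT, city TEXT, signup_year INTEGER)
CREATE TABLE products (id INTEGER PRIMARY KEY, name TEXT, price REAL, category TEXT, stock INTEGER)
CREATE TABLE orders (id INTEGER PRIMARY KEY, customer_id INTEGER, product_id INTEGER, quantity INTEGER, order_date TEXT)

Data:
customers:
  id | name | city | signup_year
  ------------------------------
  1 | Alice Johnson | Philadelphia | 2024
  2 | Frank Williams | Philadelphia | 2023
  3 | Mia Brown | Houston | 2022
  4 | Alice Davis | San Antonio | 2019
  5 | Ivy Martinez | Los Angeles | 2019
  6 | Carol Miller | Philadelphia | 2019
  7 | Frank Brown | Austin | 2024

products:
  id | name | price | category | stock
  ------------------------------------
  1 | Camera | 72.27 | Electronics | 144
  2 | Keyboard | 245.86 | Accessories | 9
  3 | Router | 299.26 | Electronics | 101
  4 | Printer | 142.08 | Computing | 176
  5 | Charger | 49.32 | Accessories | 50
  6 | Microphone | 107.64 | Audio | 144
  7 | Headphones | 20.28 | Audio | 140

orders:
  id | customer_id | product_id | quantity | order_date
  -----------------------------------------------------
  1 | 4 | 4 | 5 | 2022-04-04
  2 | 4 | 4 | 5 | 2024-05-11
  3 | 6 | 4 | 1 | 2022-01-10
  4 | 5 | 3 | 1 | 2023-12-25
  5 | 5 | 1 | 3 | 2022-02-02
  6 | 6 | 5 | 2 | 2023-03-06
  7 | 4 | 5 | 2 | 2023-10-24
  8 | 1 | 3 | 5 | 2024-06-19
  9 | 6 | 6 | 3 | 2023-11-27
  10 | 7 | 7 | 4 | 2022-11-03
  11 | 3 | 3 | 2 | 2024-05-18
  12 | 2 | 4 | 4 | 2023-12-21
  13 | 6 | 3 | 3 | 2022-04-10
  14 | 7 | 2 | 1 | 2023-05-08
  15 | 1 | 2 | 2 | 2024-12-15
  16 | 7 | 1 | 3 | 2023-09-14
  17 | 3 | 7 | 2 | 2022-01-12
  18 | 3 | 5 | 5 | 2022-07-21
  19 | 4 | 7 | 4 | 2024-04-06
SELECT name, city FROM customers WHERE city = 'Austin'

Execution result:
name | city
Frank Brown | Austin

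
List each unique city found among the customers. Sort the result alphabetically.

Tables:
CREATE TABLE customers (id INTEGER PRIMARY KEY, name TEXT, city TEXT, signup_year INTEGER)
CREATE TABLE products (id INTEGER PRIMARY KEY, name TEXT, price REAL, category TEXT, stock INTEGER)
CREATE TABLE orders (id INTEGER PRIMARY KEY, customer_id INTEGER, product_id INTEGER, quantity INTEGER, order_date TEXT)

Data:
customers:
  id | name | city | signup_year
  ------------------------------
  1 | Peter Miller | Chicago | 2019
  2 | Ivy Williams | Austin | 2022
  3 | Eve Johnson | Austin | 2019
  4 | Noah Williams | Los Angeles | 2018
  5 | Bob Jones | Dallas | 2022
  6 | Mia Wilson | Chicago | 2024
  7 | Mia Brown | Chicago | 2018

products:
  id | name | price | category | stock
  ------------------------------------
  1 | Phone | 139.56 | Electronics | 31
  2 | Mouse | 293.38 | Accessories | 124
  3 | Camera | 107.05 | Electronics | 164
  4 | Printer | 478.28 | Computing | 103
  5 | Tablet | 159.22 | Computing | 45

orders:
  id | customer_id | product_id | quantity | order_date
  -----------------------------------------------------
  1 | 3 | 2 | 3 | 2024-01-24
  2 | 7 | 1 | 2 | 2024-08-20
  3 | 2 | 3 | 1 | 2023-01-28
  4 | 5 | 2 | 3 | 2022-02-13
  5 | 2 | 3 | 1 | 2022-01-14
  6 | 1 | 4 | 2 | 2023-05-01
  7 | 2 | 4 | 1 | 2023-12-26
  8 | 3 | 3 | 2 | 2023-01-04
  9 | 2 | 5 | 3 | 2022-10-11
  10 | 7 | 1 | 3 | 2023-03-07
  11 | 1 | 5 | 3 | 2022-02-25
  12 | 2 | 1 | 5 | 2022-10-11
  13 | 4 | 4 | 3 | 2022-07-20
SELECT DISTINCT city FROM customers ORDER BY city

Execution result:
city
Austin
Chicago
Dallas
Los Angeles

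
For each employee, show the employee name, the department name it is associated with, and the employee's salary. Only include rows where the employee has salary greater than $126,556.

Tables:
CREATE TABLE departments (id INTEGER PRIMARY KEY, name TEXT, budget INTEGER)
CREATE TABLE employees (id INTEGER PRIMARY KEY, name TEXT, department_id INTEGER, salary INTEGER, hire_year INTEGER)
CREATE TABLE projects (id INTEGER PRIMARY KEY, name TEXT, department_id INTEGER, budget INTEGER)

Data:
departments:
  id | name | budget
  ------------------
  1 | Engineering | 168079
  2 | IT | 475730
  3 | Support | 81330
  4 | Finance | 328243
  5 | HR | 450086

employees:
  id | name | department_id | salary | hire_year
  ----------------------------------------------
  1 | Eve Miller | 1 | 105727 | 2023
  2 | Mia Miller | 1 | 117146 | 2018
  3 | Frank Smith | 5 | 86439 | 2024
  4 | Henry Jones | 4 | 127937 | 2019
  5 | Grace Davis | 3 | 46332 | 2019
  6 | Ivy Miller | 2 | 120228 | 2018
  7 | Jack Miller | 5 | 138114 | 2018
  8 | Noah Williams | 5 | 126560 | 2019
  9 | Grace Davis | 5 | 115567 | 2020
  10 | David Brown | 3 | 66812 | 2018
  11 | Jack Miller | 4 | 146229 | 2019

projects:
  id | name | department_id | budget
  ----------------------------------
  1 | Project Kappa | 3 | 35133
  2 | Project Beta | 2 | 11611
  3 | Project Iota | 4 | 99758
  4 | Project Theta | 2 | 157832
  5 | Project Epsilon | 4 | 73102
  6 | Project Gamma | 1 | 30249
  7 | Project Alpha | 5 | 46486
SELECT c.name, p.name AS department, c.salary FROM employees c JOIN departments p ON c.department_id = p.id WHERE c.salary > 126556

Execution result:
name | department | salary
Henry Jones | Finance | 127937
Jack Miller | HR | 138114
Noah Williams | HR | 126560
Jack Miller | Finance | 146229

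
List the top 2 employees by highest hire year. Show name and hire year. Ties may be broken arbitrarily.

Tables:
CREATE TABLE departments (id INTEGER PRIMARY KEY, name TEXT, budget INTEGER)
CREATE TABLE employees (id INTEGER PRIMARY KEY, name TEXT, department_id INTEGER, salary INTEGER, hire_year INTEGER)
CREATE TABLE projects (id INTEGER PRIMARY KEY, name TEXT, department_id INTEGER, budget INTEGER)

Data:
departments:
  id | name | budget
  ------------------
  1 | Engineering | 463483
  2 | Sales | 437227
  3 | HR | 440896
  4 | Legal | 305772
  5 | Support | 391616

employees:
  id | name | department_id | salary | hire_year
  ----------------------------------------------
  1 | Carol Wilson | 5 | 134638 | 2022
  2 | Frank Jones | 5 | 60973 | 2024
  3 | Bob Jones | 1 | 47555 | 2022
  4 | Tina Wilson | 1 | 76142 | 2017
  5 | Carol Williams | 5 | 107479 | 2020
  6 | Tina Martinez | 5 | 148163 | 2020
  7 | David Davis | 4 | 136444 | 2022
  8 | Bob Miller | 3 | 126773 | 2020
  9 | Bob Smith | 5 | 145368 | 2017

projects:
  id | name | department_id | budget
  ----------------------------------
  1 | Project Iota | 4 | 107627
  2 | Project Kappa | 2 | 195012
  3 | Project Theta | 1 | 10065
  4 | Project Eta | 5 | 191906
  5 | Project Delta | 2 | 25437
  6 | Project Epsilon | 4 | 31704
SELECT name, hire_year FROM employees ORDER BY hire_year DESC LIMIT 2

Execution result:
name | hire_year
Frank Jones | 2024
Carol Wilson | 2022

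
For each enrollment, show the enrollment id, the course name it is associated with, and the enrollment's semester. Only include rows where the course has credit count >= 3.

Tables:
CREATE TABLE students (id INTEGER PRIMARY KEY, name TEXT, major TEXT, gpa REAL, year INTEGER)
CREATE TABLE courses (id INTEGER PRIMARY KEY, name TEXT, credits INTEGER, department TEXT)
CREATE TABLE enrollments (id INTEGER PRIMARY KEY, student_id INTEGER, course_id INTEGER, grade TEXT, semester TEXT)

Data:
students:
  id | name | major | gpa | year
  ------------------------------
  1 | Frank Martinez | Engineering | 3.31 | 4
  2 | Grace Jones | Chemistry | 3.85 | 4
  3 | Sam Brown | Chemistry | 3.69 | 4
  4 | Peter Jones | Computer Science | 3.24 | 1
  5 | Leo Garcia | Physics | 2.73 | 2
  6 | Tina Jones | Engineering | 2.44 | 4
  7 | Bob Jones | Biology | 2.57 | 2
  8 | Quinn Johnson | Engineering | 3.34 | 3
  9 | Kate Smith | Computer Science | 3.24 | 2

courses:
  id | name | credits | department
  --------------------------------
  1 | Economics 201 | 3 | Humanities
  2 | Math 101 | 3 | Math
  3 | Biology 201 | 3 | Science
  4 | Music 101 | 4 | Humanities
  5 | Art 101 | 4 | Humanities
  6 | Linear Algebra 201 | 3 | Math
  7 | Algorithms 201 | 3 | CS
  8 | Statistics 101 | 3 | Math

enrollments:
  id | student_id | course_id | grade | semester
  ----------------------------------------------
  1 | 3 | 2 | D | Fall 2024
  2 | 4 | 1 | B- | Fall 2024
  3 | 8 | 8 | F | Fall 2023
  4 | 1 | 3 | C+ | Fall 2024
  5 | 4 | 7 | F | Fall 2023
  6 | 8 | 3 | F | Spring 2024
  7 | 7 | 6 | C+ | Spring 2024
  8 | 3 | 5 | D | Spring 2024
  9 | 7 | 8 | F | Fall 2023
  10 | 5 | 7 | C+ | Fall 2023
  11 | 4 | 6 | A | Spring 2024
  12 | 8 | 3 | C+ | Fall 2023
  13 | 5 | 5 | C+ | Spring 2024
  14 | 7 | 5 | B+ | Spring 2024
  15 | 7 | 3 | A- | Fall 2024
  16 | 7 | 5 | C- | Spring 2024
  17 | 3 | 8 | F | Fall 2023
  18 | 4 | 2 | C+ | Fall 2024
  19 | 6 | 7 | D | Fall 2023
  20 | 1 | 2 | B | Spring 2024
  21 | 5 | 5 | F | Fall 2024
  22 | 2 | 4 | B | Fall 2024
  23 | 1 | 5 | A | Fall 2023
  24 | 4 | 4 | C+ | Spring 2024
SELECT c.id, p.name AS course, c.semester FROM enrollments c JOIN courses p ON c.course_id = p.id WHERE p.credits >= 3

Execution result:
id | course | semester
1 | Math 101 | Fall 2024
2 | Economics 201 | Fall 2024
3 | Statistics 101 | Fall 2023
4 | Biology 201 | Fall 2024
5 | Algorithms 201 | Fall 2023
6 | Biology 201 | Spring 2024
7 | Linear Algebra 201 | Spring 2024
8 | Art 101 | Spring 2024
9 | Statistics 101 | Fall 2023
10 | Algorithms 201 | Fall 2023
11 | Linear Algebra 201 | Spring 2024
12 | Biology 201 | Fall 2023
13 | Art 101 | Spring 2024
14 | Art 101 | Spring 2024
15 | Biology 201 | Fall 2024
16 | Art 101 | Spring 2024
17 | Statistics 101 | Fall 2023
18 | Math 101 | Fall 2024
19 | Algorithms 201 | Fall 2023
20 | Math 101 | Spring 2024
21 | Art 101 | Fall 2024
22 | Music 101 | Fall 2024
23 | Art 101 | Fall 2023
24 | Music 101 | Spring 2024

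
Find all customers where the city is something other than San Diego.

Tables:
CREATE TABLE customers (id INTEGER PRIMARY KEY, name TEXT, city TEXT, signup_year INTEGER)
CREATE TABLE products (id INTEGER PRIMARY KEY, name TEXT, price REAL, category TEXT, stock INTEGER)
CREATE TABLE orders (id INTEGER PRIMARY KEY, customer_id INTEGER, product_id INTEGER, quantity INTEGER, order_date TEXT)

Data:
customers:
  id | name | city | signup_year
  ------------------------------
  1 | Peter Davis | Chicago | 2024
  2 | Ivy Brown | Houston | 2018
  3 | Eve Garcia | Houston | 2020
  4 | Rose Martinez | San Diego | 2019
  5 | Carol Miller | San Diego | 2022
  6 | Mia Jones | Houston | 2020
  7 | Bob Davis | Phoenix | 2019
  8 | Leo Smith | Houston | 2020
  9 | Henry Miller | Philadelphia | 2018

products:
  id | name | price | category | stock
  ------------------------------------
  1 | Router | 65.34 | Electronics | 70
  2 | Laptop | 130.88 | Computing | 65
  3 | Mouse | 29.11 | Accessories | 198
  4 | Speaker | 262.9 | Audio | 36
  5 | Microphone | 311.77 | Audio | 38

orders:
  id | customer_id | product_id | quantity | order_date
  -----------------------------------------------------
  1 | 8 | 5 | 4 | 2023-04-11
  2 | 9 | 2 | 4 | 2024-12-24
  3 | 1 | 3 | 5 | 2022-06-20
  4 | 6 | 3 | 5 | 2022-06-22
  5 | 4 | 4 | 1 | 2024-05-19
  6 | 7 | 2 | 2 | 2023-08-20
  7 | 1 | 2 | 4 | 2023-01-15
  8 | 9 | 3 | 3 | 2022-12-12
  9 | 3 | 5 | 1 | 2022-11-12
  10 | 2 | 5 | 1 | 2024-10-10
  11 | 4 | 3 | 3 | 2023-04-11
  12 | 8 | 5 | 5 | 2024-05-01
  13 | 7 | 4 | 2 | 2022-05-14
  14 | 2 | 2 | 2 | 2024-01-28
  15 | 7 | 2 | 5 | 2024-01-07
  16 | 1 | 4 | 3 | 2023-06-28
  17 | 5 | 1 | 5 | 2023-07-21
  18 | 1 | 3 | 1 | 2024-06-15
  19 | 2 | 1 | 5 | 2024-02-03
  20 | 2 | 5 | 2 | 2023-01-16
SELECT name, city FROM customers WHERE city <> 'San Diego'

Execution result:
name | city
Peter Davis | Chicago
Ivy Brown | Houston
Eve Garcia | Houston
Mia Jones | Houston
Bob Davis | Phoenix
Leo Smith | Houston
Henry Miller | Philadelphia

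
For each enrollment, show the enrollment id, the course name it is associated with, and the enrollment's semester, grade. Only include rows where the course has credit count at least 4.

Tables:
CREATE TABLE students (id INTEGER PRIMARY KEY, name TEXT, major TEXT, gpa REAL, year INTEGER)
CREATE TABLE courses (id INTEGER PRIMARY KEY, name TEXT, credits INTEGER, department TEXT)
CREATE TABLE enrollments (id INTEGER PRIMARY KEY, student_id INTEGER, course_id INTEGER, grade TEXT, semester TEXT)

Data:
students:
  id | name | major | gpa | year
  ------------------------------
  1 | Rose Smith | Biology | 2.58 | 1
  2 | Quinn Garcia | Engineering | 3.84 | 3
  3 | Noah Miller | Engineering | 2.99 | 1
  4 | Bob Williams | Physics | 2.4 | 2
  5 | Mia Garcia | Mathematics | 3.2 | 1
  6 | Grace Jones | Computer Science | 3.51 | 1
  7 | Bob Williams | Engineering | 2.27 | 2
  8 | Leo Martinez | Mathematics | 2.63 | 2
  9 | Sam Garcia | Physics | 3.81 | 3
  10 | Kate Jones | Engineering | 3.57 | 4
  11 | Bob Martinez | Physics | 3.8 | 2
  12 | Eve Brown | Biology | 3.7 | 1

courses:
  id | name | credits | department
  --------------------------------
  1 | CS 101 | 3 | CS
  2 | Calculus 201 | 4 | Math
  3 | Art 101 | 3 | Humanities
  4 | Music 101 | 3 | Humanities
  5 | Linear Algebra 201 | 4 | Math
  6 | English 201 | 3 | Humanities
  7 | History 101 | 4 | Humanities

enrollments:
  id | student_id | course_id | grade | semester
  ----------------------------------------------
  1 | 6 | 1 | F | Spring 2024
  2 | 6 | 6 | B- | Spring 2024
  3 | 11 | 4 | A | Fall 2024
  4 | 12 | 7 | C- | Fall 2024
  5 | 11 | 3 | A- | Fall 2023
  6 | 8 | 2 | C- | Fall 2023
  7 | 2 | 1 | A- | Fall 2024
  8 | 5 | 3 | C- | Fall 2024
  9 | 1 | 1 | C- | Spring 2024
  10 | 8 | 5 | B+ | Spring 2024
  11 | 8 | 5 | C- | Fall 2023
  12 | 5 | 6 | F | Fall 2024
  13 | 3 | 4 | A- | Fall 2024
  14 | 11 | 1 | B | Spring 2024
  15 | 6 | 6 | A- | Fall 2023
SELECT c.id, p.name AS course, c.semester, c.grade FROM enrollments c JOIN courses p ON c.course_id = p.id WHERE p.credits >= 4

Execution result:
id | course | semester | grade
4 | History 101 | Fall 2024 | C-
6 | Calculus 201 | Fall 2023 | C-
10 | Linear Algebra 201 | Spring 2024 | B+
11 | Linear Algebra 201 | Fall 2023 | C-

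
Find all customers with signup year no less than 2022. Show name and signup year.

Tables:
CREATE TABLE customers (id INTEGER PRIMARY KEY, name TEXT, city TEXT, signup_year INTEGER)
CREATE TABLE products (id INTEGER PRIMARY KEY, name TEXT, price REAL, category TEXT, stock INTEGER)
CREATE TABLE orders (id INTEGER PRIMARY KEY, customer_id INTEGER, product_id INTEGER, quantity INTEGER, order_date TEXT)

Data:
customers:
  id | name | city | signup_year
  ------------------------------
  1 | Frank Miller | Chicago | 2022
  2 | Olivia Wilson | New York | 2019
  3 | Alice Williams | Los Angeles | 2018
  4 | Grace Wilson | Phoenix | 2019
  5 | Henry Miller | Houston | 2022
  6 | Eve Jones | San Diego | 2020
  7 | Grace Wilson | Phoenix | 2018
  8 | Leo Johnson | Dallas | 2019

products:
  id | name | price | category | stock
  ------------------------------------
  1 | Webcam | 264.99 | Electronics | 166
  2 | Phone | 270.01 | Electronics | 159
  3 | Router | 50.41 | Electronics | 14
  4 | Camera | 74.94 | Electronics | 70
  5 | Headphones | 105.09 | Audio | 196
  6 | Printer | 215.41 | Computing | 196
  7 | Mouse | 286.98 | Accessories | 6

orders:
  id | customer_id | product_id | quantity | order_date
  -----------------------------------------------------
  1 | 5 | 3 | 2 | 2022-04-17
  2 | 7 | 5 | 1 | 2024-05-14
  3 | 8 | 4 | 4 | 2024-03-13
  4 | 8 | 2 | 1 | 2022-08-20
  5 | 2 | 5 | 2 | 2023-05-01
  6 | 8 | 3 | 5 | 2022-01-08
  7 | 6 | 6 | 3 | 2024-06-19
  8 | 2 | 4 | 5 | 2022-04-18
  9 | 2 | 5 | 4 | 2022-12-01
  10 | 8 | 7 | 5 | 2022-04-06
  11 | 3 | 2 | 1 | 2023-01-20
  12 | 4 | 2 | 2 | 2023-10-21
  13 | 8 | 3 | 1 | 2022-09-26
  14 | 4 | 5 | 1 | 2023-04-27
SELECT name, signup_year FROM customers WHERE signup_year >= 2022

Execution result:
name | signup_year
Frank Miller | 2022
Henry Miller | 2022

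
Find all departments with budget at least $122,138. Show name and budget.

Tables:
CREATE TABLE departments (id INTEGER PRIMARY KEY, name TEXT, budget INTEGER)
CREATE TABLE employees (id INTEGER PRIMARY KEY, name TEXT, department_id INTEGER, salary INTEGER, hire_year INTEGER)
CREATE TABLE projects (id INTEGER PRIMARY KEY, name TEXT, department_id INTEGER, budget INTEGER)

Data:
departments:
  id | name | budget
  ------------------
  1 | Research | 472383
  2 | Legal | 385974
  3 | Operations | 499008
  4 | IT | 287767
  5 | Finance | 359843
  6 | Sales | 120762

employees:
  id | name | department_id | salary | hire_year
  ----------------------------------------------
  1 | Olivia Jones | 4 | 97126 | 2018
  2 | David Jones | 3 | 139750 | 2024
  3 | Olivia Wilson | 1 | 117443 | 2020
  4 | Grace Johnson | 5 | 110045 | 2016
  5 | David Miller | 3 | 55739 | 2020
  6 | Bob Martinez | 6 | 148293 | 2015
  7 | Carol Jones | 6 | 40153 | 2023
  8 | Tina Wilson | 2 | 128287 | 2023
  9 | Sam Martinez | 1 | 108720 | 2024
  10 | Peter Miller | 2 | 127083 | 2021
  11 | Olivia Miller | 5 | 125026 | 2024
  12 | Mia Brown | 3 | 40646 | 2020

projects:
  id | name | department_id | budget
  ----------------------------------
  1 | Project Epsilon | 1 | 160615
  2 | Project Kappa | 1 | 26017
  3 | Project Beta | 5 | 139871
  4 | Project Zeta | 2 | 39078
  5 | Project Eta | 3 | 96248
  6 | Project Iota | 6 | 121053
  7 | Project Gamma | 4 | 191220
SELECT name, budget FROM departments WHERE budget >= 122138

Execution result:
name | budget
Research | 472383
Legal | 385974
Operations | 499008
IT | 287767
Finance | 359843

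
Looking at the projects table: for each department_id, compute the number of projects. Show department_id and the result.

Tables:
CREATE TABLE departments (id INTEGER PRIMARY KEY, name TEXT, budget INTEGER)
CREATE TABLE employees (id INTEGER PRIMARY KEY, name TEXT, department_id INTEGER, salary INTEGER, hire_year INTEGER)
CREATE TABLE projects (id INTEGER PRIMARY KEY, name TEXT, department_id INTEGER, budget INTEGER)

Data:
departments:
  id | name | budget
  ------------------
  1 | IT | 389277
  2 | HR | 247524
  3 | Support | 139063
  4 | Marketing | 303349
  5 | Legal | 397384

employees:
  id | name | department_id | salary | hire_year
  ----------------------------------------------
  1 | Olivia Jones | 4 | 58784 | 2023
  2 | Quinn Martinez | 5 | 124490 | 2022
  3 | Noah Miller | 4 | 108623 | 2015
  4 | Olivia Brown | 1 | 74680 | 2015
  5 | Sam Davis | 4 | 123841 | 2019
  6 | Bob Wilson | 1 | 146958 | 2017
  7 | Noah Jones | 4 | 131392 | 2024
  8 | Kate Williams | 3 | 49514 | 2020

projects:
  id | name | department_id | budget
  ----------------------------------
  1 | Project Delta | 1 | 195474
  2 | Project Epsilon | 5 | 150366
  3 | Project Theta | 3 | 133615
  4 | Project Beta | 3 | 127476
SELECT department_id, COUNT(*) AS n FROM projects GROUP BY department_id

Execution result:
department_id | n
1 | 1
3 | 2
5 | 1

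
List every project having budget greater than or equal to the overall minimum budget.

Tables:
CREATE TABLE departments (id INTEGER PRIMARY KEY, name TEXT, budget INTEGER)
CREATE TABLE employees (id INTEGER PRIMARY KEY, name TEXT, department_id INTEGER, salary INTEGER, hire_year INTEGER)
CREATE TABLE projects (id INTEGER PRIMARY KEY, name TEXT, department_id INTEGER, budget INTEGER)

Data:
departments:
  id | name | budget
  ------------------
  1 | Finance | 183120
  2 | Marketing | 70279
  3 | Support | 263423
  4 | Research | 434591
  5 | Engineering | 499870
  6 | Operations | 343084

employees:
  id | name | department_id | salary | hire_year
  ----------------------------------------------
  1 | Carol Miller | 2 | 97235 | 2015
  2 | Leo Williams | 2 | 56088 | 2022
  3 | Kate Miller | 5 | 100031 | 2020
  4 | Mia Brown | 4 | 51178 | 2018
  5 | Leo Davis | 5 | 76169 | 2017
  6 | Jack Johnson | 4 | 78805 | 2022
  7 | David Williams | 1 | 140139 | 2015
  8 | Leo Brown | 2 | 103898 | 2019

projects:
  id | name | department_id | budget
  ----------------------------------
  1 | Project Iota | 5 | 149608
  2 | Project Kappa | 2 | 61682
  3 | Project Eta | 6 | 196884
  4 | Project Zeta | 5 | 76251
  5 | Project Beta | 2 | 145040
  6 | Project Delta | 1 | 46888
SELECT name, budget FROM projects WHERE budget >= (SELECT MIN(budget) FROM projects)

Execution result:
name | budget
Project Iota | 149608
Project Kappa | 61682
Project Eta | 196884
Project Zeta | 76251
Project Beta | 145040
Project Delta | 46888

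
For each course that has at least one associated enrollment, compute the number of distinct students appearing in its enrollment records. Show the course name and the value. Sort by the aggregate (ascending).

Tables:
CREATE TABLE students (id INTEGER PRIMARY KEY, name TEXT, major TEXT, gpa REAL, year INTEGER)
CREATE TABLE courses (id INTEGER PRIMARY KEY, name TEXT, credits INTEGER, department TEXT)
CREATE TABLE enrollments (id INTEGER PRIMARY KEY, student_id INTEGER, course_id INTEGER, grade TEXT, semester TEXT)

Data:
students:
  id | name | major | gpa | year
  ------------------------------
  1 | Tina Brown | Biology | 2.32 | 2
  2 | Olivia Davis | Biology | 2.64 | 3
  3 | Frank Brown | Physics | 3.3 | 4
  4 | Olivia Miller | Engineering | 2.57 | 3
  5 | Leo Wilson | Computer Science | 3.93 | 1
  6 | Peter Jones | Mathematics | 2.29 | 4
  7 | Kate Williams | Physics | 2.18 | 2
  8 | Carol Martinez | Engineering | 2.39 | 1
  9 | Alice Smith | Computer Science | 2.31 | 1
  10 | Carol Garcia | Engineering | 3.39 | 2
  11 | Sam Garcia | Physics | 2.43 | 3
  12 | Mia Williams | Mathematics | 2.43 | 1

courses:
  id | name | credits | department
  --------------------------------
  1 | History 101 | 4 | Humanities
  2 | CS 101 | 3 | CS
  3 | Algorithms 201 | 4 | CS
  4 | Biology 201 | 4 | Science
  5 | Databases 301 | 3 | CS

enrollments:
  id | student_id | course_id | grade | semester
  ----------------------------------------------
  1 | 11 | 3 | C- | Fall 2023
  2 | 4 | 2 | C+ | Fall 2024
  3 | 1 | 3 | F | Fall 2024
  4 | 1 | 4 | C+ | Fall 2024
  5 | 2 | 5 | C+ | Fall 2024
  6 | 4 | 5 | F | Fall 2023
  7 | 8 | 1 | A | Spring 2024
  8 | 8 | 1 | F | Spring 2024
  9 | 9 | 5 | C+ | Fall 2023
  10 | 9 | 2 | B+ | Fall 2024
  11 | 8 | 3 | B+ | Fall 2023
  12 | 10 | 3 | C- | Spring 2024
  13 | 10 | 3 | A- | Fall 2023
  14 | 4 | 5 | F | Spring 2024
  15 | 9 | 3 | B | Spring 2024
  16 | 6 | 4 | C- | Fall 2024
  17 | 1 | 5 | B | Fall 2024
SELECT p.name, COUNT(DISTINCT c.student_id) AS distinct_student_count FROM enrollments c JOIN courses p ON c.course_id = p.id GROUP BY p.id, p.name ORDER BY distinct_student_count ASC

Execution result:
name | distinct_student_count
History 101 | 1
CS 101 | 2
Biology 201 | 2
Databases 301 | 4
Algorithms 201 | 5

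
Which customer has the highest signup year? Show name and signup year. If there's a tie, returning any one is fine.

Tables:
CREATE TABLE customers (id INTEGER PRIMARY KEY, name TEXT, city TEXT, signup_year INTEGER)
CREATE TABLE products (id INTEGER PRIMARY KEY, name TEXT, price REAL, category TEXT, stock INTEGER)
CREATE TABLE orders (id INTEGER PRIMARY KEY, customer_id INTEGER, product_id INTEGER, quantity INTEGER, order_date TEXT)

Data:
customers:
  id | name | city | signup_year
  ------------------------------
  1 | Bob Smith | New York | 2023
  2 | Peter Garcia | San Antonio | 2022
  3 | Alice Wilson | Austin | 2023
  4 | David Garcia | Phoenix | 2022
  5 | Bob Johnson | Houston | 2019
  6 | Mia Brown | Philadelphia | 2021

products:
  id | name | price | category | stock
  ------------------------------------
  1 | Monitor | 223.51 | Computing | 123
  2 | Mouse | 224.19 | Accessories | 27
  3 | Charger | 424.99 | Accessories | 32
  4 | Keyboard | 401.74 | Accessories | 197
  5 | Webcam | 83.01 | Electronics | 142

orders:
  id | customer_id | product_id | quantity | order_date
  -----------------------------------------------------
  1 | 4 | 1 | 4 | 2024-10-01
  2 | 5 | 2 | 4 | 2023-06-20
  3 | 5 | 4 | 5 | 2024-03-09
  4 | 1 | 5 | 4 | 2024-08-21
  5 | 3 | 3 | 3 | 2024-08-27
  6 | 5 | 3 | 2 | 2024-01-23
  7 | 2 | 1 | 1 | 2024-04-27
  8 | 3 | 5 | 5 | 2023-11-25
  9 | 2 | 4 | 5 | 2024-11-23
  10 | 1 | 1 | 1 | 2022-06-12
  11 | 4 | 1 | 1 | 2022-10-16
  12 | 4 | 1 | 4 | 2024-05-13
SELECT name, signup_year FROM customers ORDER BY signup_year DESC LIMIT 1

Execution result:
name | signup_year
Bob Smith | 2023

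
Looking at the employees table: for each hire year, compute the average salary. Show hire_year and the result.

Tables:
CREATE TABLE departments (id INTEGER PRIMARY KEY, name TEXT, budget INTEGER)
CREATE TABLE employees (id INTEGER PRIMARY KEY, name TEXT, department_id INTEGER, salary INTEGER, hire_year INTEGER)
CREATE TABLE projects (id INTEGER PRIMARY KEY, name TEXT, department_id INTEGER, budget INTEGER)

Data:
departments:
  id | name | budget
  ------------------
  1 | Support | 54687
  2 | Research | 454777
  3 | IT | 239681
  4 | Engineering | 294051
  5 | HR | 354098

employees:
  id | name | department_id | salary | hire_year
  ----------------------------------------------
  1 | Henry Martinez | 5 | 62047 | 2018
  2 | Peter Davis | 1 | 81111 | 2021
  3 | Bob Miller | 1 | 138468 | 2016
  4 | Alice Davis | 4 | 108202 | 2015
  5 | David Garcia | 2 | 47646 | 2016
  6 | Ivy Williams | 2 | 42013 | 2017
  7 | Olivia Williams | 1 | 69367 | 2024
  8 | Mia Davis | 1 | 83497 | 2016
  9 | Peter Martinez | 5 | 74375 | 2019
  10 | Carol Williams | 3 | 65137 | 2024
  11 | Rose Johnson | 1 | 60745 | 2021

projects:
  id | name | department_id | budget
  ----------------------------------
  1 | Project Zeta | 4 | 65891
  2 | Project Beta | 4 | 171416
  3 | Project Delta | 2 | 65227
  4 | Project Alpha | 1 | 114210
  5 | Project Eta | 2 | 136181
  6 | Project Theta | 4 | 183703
SELECT hire_year, AVG(salary) AS avg_salary FROM employees GROUP BY hire_year

Execution result:
hire_year | avg_salary
2015 | 108202.00
2016 | 89870.33
2017 | 42013.00
2018 | 62047.00
2019 | 74375.00
2021 | 70928.00
2024 | 67252.00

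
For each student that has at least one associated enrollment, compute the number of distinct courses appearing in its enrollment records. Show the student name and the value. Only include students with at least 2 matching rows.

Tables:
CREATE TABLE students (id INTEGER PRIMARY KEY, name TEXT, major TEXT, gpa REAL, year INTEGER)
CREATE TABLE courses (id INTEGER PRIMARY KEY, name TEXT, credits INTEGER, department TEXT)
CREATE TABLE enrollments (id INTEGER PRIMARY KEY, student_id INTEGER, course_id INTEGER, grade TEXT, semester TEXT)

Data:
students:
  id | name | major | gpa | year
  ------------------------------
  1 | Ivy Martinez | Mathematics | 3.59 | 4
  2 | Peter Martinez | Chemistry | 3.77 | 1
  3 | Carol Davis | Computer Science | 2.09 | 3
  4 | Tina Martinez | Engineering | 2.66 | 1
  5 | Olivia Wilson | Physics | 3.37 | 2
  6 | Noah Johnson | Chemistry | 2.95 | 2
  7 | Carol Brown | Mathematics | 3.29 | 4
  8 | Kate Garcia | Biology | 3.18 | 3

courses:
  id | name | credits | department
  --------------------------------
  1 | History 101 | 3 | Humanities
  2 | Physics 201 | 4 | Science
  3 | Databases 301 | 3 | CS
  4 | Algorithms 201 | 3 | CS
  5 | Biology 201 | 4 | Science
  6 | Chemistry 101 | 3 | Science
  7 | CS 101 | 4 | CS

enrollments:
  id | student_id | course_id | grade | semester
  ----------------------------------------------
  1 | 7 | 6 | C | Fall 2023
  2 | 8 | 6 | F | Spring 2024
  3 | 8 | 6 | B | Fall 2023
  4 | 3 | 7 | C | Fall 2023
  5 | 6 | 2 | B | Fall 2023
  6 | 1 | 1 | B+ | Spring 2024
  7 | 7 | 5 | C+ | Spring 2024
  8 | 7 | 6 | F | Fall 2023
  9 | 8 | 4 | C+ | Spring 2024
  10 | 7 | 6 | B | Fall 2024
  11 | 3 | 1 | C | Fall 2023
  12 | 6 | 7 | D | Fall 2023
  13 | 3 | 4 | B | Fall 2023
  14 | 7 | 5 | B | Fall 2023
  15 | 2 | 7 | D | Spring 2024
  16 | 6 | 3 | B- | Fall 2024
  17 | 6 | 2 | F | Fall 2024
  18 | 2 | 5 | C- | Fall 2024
SELECT p.name, COUNT(DISTINCT c.course_id) AS distinct_course_count FROM enrollments c JOIN students p ON c.student_id = p.id GROUP BY p.id, p.name HAVING COUNT(*) >= 2

Execution result:
name | distinct_course_count
Peter Martinez | 2
Carol Davis | 3
Noah Johnson | 3
Carol Brown | 2
Kate Garcia | 2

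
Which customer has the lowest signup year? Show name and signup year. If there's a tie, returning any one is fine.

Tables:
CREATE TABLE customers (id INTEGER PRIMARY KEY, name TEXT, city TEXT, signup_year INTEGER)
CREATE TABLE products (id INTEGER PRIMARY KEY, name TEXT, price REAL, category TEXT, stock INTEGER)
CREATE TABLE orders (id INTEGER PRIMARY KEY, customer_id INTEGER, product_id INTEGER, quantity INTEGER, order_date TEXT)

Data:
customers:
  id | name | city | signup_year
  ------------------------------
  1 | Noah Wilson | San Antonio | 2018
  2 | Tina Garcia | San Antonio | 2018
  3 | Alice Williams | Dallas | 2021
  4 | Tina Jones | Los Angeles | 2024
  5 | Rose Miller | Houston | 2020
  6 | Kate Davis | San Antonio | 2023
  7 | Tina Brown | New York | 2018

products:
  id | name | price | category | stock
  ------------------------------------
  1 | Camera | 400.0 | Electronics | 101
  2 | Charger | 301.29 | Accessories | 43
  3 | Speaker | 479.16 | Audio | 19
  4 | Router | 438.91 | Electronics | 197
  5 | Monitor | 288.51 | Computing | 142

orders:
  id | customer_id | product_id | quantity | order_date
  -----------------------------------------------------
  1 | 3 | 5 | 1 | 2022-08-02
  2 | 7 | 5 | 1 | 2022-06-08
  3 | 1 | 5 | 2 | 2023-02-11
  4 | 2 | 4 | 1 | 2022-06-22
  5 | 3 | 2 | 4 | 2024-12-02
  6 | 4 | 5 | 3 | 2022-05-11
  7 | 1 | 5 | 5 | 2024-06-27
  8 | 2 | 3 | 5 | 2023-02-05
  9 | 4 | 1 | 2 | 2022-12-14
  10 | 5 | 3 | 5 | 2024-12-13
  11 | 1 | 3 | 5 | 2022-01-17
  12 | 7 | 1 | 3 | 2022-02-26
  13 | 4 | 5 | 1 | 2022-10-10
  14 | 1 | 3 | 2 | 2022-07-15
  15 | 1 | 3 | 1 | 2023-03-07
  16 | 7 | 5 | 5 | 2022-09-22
SELECT name, signup_year FROM customers ORDER BY signup_year ASC LIMIT 1

Execution result:
name | signup_year
Noah Wilson | 2018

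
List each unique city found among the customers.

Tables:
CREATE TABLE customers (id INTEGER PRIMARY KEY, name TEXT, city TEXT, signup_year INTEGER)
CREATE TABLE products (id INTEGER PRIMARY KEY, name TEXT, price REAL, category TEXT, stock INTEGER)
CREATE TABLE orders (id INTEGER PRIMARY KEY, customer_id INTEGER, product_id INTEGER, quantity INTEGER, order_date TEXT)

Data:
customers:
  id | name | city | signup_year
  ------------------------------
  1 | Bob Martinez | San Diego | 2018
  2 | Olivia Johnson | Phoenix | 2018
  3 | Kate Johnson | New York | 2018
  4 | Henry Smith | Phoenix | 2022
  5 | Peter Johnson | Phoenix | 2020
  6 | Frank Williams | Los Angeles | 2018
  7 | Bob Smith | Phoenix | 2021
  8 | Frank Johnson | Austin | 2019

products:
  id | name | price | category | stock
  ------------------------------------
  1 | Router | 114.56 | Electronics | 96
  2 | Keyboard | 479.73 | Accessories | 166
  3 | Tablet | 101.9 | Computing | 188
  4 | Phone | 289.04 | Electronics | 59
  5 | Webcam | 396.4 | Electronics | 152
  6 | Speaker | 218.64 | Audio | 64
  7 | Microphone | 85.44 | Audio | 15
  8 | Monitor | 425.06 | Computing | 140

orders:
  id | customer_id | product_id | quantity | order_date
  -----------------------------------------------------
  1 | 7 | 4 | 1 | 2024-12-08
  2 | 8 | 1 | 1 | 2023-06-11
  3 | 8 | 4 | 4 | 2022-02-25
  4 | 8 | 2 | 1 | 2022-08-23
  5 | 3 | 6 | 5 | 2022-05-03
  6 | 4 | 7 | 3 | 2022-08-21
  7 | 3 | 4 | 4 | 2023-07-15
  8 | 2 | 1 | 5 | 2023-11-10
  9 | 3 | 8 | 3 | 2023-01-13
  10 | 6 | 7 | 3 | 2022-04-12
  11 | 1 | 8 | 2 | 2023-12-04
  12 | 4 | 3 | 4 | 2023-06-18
SELECT DISTINCT city FROM customers

Execution result:
city
San Diego
Phoenix
New York
Los Angeles
Austin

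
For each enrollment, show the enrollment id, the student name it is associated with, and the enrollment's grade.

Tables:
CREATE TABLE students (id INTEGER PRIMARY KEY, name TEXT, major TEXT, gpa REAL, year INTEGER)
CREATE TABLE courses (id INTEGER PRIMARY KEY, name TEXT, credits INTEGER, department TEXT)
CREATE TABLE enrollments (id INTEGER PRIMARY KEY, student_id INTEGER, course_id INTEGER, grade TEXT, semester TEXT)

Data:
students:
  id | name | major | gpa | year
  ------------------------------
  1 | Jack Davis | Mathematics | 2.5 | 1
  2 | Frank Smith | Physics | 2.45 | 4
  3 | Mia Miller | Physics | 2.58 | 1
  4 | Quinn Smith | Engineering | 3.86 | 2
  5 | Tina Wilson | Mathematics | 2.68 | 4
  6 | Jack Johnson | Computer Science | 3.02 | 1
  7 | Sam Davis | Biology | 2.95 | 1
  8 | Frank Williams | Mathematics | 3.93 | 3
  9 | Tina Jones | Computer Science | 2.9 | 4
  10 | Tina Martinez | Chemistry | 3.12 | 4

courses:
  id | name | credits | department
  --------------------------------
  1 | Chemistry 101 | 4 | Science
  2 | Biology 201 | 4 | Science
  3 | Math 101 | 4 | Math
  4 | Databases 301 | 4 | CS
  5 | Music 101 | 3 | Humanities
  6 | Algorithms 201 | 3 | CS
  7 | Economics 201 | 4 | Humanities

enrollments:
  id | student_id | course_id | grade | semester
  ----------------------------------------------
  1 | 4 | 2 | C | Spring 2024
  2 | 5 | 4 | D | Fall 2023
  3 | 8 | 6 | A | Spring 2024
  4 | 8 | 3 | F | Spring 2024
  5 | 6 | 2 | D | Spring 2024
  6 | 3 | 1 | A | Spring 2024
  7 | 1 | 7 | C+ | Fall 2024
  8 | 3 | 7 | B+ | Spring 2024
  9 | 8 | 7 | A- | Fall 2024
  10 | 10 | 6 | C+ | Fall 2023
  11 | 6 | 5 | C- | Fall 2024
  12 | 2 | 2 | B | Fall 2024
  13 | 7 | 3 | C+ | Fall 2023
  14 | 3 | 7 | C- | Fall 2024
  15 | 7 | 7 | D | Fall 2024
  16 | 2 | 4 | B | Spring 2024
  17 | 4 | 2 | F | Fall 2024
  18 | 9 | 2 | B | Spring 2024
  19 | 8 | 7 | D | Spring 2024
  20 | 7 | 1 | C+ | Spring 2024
SELECT c.id, p.name AS student, c.grade FROM enrollments c JOIN students p ON c.student_id = p.id

Execution result:
id | student | grade
1 | Quinn Smith | C
2 | Tina Wilson | D
3 | Frank Williams | A
4 | Frank Williams | F
5 | Jack Johnson | D
6 | Mia Miller | A
7 | Jack Davis | C+
8 | Mia Miller | B+
9 | Frank Williams | A-
10 | Tina Martinez | C+
11 | Jack Johnson | C-
12 | Frank Smith | B
13 | Sam Davis | C+
14 | Mia Miller | C-
15 | Sam Davis | D
16 | Frank Smith | B
17 | Quinn Smith | F
18 | Tina Jones | B
19 | Frank Williams | D
20 | Sam Davis | C+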